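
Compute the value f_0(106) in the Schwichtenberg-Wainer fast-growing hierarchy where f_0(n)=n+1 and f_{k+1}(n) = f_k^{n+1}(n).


f_0(106) = 106 + 1 = 107

107


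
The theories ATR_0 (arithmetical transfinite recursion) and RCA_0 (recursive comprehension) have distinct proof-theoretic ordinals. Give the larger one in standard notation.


Proof-theoretic ordinal of ATR_0 (arithmetical transfinite recursion): Gamma_0
Proof-theoretic ordinal of RCA_0 (recursive comprehension): omega^omega
Comparing: omega^omega < Gamma_0.
The larger ordinal is Gamma_0 (from ATR_0 (arithmetical transfinite recursion)).

Gamma_0


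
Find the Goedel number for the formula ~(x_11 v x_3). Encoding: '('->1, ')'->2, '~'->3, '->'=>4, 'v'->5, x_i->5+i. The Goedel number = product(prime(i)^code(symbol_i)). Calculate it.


Formula: ~(x_11 v x_3)
Symbol codes: [3, 1, 16, 5, 8, 2]
Primes: [2, 3, 5, 7, 11, 13]
p_1^3 = 2^3 = 8
p_2^1 = 3^1 = 3
p_3^16 = 5^16 = 152587890625
p_4^5 = 7^5 = 16807
p_5^8 = 11^8 = 214358881
p_6^2 = 13^2 = 169
Product = 2229716753508629150390625000

2229716753508629150390625000


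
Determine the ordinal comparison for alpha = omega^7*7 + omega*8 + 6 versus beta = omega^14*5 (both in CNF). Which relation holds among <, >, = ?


Compare term by term from highest exponent:
alpha = omega^7*7 + omega*8 + 6
beta = omega^14*5
Term 1: alpha has omega^7*7, beta has omega^14*5
Term 2: alpha has omega^1*8, beta has omega^0*0
Term 3: alpha has omega^0*6, beta has omega^0*0
Result: alpha < beta

alpha < beta


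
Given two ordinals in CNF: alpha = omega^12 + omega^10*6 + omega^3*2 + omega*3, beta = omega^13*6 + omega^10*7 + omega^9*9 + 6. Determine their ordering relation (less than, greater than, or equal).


Compare term by term from highest exponent:
alpha = omega^12 + omega^10*6 + omega^3*2 + omega*3
beta = omega^13*6 + omega^10*7 + omega^9*9 + 6
Term 1: alpha has omega^12*1, beta has omega^13*6
Term 2: alpha has omega^10*6, beta has omega^10*7
Term 3: alpha has omega^3*2, beta has omega^9*9
Term 4: alpha has omega^1*3, beta has omega^0*6
Result: alpha < beta

alpha < beta


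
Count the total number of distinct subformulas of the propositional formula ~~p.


Formula: ~~p
Subformulas found:
  1. p
  2. ~p
  3. ~~p
Total distinct subformulas = 3

3


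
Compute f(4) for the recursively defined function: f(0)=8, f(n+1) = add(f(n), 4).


f(0) = 8
f(1) = add(f(0), 4) = add(8, 4) = 12
f(2) = add(f(1), 4) = add(12, 4) = 16
f(3) = add(f(2), 4) = add(16, 4) = 20
f(4) = add(f(3), 4) = add(20, 4) = 24


24


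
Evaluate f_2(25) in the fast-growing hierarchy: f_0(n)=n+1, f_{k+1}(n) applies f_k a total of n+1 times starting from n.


f_2(25) = f_1^26(25)
f_1(m) = 2m + 1.
Iterating: f_1^k(n) = 2^k*(n+1) - 1.
f_2(25) = 2^26*(25+1) - 1 = 67108864*26 - 1 = 1744830463

1744830463


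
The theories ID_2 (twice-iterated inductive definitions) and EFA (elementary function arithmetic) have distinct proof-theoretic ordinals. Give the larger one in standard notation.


Proof-theoretic ordinal of ID_2 (twice-iterated inductive definitions): psi_0(epsilon_{Omega_2+1})
Proof-theoretic ordinal of EFA (elementary function arithmetic): omega^3
Comparing: omega^3 < psi_0(epsilon_{Omega_2+1}).
The larger ordinal is psi_0(epsilon_{Omega_2+1}) (from ID_2 (twice-iterated inductive definitions)).

psi_0(epsilon_{Omega_2+1})


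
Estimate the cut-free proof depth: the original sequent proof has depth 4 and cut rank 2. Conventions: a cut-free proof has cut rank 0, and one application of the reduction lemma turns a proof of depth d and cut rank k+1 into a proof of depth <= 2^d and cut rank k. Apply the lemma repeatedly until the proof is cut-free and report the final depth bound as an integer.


Each rank reduction sends depth d to at most 2^d; cut rank r needs r reductions.
2_0(4) = 4
2_1(4) = 2^4 = 16
2_2(4) = 2^16 = 65536
Cut-free depth bound = 65536

65536


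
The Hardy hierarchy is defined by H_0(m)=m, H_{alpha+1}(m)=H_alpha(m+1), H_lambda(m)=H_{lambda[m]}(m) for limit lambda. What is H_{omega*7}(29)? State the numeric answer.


H_{omega*7}(29):
For the Hardy hierarchy, H_{omega*k}(n) = 2^k * n.
2^7 = 128.
128 * 29 = 3712

3712


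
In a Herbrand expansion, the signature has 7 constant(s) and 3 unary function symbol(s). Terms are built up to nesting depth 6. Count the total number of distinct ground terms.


Herbrand terms by depth:
Depth 0: 7 constants
Depth 1: 21 new terms (running total: 28)
Depth 2: 63 new terms (running total: 91)
Depth 3: 189 new terms (running total: 280)
Depth 4: 567 new terms (running total: 847)
Depth 5: 1701 new terms (running total: 2548)
Depth 6: 5103 new terms (running total: 7651)
Total distinct ground terms = 7651

7651


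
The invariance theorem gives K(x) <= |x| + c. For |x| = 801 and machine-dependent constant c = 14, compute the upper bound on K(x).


K(x) <= |x| + c = 801 + 14 = 815

815


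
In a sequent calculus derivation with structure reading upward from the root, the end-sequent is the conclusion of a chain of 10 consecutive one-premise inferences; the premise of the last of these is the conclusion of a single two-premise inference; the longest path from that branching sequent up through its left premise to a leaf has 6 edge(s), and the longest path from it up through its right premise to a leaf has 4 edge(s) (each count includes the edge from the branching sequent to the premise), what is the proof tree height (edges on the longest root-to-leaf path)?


Longest path through the left premise: 6 edges (measured from the branching sequent)
Longest path through the right premise: 4 edges
Height of the subtree rooted at the branching sequent: max(6, 4) = 6
The branching sequent sits 10 edges above the root (the chain of one-premise inferences), so height = 6 + 10 = 16

16


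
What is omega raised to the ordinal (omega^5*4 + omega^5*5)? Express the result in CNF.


omega^(omega^5*4 + omega^5*5):
Both terms of the exponent have the same exponent 5, so they merge: omega^5*4 + omega^5*5 = omega^5*(4+5) = omega^5*9.
omega raised to a CNF ordinal is a single CNF term: Result = omega^(omega^5*9)

omega^(omega^5*9)


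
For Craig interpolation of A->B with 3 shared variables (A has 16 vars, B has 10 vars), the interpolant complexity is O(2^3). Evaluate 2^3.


Shared atoms = 3
Craig interpolant size bound = 2^3
= 8

8


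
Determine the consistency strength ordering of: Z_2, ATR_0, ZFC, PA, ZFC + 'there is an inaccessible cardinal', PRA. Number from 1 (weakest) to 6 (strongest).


Ordering by consistency strength:
1. PRA
2. PA
3. ATR_0
4. Z_2
5. ZFC
6. ZFC + 'there is an inaccessible cardinal'


Z_2=4, ATR_0=3, ZFC=5, PA=2, ZFC + 'there is an inaccessible cardinal'=6, PRA=1


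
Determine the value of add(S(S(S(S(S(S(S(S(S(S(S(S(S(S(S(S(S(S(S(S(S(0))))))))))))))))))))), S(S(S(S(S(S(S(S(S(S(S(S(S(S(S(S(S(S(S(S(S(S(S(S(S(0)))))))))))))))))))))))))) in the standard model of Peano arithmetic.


add(S^21(0), S^25(0)):
S^21(0) = 21
S^25(0) = 25
21 + 25 = 46

46


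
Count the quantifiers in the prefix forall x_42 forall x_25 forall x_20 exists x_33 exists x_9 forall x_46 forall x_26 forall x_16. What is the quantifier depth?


Quantifier prefix has 8 quantifier symbols.
Quantifier depth = 8

8


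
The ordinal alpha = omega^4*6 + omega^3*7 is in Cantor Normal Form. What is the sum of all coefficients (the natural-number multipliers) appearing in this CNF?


CNF: omega^4*6 + omega^3*7
Coefficients: 6 + 7 = 13

13


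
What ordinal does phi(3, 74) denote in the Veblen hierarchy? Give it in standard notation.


phi(3, 74):
phi(3, beta) = eta_beta (the beta-th eta number, fixed point of zeta).
phi(3, 74) = eta_74

eta_74


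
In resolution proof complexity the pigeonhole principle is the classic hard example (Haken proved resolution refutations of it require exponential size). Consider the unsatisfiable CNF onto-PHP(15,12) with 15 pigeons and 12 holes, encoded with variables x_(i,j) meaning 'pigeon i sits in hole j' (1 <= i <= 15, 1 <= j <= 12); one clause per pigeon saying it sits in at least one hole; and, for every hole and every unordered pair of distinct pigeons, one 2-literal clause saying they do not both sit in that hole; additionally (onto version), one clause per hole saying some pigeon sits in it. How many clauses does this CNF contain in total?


onto-PHP(15,12): 15 pigeons, 12 holes, 15*12 = 180 variables.
- pigeon clauses: one per pigeon -> 15 clauses
- hole clauses: 12 holes * C(15,2) = 12 * 105 -> 1260 clauses
- onto clauses: one per hole -> 12 clauses
Total clauses = 15 + 1260 + 12 = 1287

1287


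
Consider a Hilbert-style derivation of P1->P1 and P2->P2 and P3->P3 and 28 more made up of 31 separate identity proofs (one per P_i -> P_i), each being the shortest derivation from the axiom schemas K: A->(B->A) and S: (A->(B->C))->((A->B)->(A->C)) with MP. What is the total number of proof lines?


The shortest proof of A->A from K and S in the Hilbert calculus has exactly 5 lines:
(1) K instance A->((A->A)->A), (2) S instance, (3) MP on 1,2, (4) K instance A->(A->A), (5) MP on 3,4.
For 31 independent identities: 31 * 5 = 155 lines total.

155


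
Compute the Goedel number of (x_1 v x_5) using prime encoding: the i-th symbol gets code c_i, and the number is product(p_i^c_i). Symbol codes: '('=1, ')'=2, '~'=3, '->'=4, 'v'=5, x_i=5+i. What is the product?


Formula: (x_1 v x_5)
Symbol codes: [1, 6, 5, 10, 2]
Primes: [2, 3, 5, 7, 11]
p_1^1 = 2^1 = 2
p_2^6 = 3^6 = 729
p_3^5 = 5^5 = 3125
p_4^10 = 7^10 = 282475249
p_5^2 = 11^2 = 121
Product = 155730370244006250

155730370244006250


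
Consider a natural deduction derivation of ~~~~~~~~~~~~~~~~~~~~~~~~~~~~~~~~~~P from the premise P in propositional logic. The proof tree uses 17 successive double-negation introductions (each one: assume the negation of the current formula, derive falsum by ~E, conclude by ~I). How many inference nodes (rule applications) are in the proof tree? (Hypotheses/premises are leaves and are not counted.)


Each double-negation introduction (from C infer ~~C) uses 2 inference nodes: one ~E (C and ~C give falsum) and one ~I (discharge ~C).
17 double negations = 17 * 2 = 34 inference nodes.

34


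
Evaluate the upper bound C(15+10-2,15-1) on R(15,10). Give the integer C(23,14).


R(15,10) <= C(15+10-2, 15-1) = C(23, 14)
C(23, 14) = 23! / (14! * 9!)
= 817190

817190


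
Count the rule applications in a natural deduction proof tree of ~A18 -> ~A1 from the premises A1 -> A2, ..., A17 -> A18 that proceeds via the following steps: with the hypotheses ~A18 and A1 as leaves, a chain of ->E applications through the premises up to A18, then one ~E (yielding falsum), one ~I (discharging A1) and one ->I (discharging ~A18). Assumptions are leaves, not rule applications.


From hypothesis A1, 17 ->E steps along the 17 premises yield A18.
~E with hypothesis ~A18 gives falsum (1 node); ~I discharging A1 gives ~A1 (1 node); ->I discharging ~A18 gives the goal (1 node).
Total = 17 + 3 = 20 inference nodes.

20


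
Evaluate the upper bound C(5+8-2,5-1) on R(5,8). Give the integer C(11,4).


R(5,8) <= C(5+8-2, 5-1) = C(11, 4)
C(11, 4) = 11! / (4! * 7!)
= 330

330


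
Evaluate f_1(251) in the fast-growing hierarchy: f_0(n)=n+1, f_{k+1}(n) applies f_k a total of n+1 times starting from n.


f_1(251) = f_0^252(251)
f_0 adds 1 each time, applied 252 times.
f_1(251) = 251 + 252 = 503

503


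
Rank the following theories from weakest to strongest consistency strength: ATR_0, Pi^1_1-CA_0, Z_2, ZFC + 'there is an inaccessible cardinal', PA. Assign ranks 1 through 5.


Ordering by consistency strength:
1. PA
2. ATR_0
3. Pi^1_1-CA_0
4. Z_2
5. ZFC + 'there is an inaccessible cardinal'


ATR_0=2, Pi^1_1-CA_0=3, Z_2=4, ZFC + 'there is an inaccessible cardinal'=5, PA=1


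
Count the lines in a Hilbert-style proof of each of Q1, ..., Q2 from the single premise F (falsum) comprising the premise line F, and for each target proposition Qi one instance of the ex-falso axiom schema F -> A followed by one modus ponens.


Ex falso, line by line:
- 1 premise line (F)
- 2 targets, each needing 1 axiom instance (F -> Qi) + 1 MP = 2 lines: 2 * 2 = 4
Total = 1 + 4 = 5 lines.

5


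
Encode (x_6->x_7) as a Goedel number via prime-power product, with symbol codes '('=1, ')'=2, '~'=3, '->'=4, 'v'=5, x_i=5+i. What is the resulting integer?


Formula: (x_6->x_7)
Symbol codes: [1, 11, 4, 12, 2]
Primes: [2, 3, 5, 7, 11]
p_1^1 = 2^1 = 2
p_2^11 = 3^11 = 177147
p_3^4 = 5^4 = 625
p_4^12 = 7^12 = 13841287201
p_5^2 = 11^2 = 121
Product = 370856303699076483750

370856303699076483750


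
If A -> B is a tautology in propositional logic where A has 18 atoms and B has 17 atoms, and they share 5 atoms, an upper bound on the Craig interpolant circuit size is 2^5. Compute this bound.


Shared atoms = 5
Craig interpolant size bound = 2^5
= 32

32


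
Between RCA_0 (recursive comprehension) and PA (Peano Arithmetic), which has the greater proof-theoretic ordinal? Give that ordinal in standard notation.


Proof-theoretic ordinal of RCA_0 (recursive comprehension): omega^omega
Proof-theoretic ordinal of PA (Peano Arithmetic): epsilon_0
Comparing: omega^omega < epsilon_0.
The larger ordinal is epsilon_0 (from PA (Peano Arithmetic)).

epsilon_0


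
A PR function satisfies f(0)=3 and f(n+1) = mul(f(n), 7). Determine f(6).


f(0) = 3
f(1) = mul(f(0), 7) = mul(3, 7) = 21
f(2) = mul(f(1), 7) = mul(21, 7) = 147
f(3) = mul(f(2), 7) = mul(147, 7) = 1029
f(4) = mul(f(3), 7) = mul(1029, 7) = 7203
f(5) = mul(f(4), 7) = mul(7203, 7) = 50421
f(6) = mul(f(5), 7) = mul(50421, 7) = 352947


352947


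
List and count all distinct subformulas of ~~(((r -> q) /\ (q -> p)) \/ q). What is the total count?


Formula: ~~(((r -> q) /\ (q -> p)) \/ q)
Subformulas found:
  1. q
  2. r
  3. p
  4. (r -> q)
  5. (q -> p)
  6. ((r -> q) /\ (q -> p))
  7. (((r -> q) /\ (q -> p)) \/ q)
  8. ~(((r -> q) /\ (q -> p)) \/ q)
  9. ~~(((r -> q) /\ (q -> p)) \/ q)
Total distinct subformulas = 9

9


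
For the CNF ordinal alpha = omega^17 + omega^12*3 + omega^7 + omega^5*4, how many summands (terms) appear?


CNF: omega^17 + omega^12*3 + omega^7 + omega^5*4
Count the summands separated by '+':
  term 1: omega^17
  term 2: omega^12*3
  term 3: omega^7
  term 4: omega^5*4
Total terms = 4

4


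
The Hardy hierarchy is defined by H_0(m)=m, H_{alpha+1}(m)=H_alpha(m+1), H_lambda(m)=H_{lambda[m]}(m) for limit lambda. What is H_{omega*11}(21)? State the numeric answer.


H_{omega*11}(21):
For the Hardy hierarchy, H_{omega*k}(n) = 2^k * n.
2^11 = 2048.
2048 * 21 = 43008

43008


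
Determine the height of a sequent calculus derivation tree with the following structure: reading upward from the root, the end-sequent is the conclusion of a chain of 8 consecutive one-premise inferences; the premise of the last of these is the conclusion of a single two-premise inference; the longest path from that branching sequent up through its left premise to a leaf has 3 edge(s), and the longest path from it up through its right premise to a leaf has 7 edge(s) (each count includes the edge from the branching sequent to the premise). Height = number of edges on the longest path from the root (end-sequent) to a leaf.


Longest path through the left premise: 3 edges (measured from the branching sequent)
Longest path through the right premise: 7 edges
Height of the subtree rooted at the branching sequent: max(3, 7) = 7
The branching sequent sits 8 edges above the root (the chain of one-premise inferences), so height = 7 + 8 = 15

15


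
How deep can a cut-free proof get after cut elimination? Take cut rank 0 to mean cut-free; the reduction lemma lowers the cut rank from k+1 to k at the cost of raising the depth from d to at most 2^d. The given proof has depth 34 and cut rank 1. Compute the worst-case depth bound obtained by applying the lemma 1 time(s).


Each rank reduction sends depth d to at most 2^d; cut rank r needs r reductions.
2_0(34) = 34
2_1(34) = 2^34 = 17179869184
Cut-free depth bound = 17179869184

17179869184


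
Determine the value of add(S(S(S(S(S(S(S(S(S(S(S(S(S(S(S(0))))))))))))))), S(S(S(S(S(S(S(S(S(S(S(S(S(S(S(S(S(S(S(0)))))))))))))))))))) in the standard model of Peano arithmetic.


add(S^15(0), S^19(0)):
S^15(0) = 15
S^19(0) = 19
15 + 19 = 34

34


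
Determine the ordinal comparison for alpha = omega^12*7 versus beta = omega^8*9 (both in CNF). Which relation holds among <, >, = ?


Compare term by term from highest exponent:
alpha = omega^12*7
beta = omega^8*9
Term 1: alpha has omega^12*7, beta has omega^8*9
Result: alpha > beta

alpha > beta


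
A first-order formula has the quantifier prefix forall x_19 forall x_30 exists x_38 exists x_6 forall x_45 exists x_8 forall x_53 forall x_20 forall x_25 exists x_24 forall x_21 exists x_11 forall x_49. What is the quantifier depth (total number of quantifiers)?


Quantifier prefix has 13 quantifier symbols.
Quantifier depth = 13

13


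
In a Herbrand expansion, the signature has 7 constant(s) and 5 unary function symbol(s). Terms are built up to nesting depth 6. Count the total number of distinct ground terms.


Herbrand terms by depth:
Depth 0: 7 constants
Depth 1: 35 new terms (running total: 42)
Depth 2: 175 new terms (running total: 217)
Depth 3: 875 new terms (running total: 1092)
Depth 4: 4375 new terms (running total: 5467)
Depth 5: 21875 new terms (running total: 27342)
Depth 6: 109375 new terms (running total: 136717)
Total distinct ground terms = 136717

136717


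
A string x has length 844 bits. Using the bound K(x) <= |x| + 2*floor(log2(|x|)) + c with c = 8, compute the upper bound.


floor(log2(844)) = 9
2 * 9 = 18
K(x) <= 844 + 18 + 8 = 870

870


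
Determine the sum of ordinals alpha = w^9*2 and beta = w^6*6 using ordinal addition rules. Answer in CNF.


Ordinal addition w^9*2 + w^6*6:
Leading exponent of alpha (9) > leading exponent of beta (6).
Since alpha's term has higher exponent than beta's leading term,
the sum is simply alpha followed by beta.
Result = w^9*2 + w^6*6

w^9*2 + w^6*6


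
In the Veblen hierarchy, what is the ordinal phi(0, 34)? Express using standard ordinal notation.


phi(0, 34):
phi(0, beta) = omega^beta by definition.
phi(0, 34) = omega^34

omega^34


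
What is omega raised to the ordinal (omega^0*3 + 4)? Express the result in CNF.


omega^(omega^0*3 + 4):
omega^0 = 1, so the exponent is 3 + 4 = 7 (finite ordinal addition).
Result = omega^7, already a single CNF term.

omega^7


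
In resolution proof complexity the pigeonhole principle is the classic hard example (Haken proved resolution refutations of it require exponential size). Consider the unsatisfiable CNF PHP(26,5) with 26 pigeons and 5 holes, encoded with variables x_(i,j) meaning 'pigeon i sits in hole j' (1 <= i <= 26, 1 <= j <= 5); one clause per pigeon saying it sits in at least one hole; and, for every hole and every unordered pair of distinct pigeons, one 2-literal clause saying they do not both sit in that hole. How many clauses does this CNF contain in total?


PHP(26,5): 26 pigeons, 5 holes, 26*5 = 130 variables.
- pigeon clauses: one per pigeon -> 26 clauses
- hole clauses: 5 holes * C(26,2) = 5 * 325 -> 1625 clauses
Total clauses = 26 + 1625 = 1651

1651


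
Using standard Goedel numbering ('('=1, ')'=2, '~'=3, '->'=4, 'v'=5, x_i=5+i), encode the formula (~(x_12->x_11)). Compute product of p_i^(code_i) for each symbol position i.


Formula: (~(x_12->x_11))
Symbol codes: [1, 3, 1, 17, 4, 16, 2, 2]
Primes: [2, 3, 5, 7, 11, 13, 17, 19]
p_1^1 = 2^1 = 2
p_2^3 = 3^3 = 27
p_3^1 = 5^1 = 5
p_4^17 = 7^17 = 232630513987207
p_5^4 = 11^4 = 14641
p_6^16 = 13^16 = 665416609183179841
p_7^2 = 17^2 = 289
p_8^2 = 19^2 = 361
Product = 63841027262212717445892416426460309114902610

63841027262212717445892416426460309114902610


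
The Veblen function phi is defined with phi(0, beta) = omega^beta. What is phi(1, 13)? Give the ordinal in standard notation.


phi(1, 13):
phi(1, beta) = epsilon_beta (the beta-th epsilon number).
phi(1, 13) = epsilon_13

epsilon_13


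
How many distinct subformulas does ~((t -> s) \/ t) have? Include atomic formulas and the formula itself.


Formula: ~((t -> s) \/ t)
Subformulas found:
  1. s
  2. t
  3. (t -> s)
  4. ((t -> s) \/ t)
  5. ~((t -> s) \/ t)
Total distinct subformulas = 5

5


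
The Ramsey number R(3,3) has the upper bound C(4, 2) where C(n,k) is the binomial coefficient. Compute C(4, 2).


R(3,3) <= C(3+3-2, 3-1) = C(4, 2)
C(4, 2) = 4! / (2! * 2!)
= 6

6


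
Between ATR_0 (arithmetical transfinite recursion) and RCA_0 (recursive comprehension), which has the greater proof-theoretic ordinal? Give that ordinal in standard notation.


Proof-theoretic ordinal of ATR_0 (arithmetical transfinite recursion): Gamma_0
Proof-theoretic ordinal of RCA_0 (recursive comprehension): omega^omega
Comparing: omega^omega < Gamma_0.
The larger ordinal is Gamma_0 (from ATR_0 (arithmetical transfinite recursion)).

Gamma_0


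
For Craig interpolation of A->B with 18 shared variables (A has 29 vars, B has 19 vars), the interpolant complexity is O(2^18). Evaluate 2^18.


Shared atoms = 18
Craig interpolant size bound = 2^18
= 262144

262144


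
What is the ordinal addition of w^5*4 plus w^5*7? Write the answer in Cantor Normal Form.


Ordinal addition w^5*4 + w^5*7:
Both terms have the same exponent 5.
w^e*c + w^e*d = w^e*(c+d).
Result = w^5*(4+7) = w^5*11

w^5*11


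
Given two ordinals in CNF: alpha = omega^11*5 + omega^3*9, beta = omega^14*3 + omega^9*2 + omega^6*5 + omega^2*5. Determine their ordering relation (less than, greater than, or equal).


Compare term by term from highest exponent:
alpha = omega^11*5 + omega^3*9
beta = omega^14*3 + omega^9*2 + omega^6*5 + omega^2*5
Term 1: alpha has omega^11*5, beta has omega^14*3
Term 2: alpha has omega^3*9, beta has omega^9*2
Term 3: alpha has omega^0*0, beta has omega^6*5
Term 4: alpha has omega^0*0, beta has omega^2*5
Result: alpha < beta

alpha < beta


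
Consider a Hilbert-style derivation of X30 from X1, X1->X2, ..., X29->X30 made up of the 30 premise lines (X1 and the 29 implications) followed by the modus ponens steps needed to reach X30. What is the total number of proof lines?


We have 30 premise lines: X1 and 29 implications.
Each implication is detached once by MP, giving 29 MP lines.
30 premise lines + 29 MP lines = 59 total lines.

59


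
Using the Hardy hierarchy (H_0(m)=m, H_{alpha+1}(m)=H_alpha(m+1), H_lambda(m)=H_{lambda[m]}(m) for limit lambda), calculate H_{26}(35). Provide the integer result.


H_26(35):
For finite ordinals k, H_k(n) = n + k (each successor step adds 1).
H_26(35) = 35 + 26 = 61

61


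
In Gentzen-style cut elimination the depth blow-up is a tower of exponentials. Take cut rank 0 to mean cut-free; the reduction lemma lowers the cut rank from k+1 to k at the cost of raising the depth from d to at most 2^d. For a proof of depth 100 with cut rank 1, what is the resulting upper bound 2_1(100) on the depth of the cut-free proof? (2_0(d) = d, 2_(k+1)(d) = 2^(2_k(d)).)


Each rank reduction sends depth d to at most 2^d; cut rank r needs r reductions.
2_0(100) = 100
2_1(100) = 2^100 = 1267650600228229401496703205376
Cut-free depth bound = 1267650600228229401496703205376

1267650600228229401496703205376


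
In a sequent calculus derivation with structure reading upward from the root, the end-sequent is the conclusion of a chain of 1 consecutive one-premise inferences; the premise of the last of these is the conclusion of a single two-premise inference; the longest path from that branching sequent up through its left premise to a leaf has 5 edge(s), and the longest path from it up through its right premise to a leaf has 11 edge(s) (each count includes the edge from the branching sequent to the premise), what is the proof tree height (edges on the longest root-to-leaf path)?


Longest path through the left premise: 5 edges (measured from the branching sequent)
Longest path through the right premise: 11 edges
Height of the subtree rooted at the branching sequent: max(5, 11) = 11
The branching sequent sits 1 edges above the root (the chain of one-premise inferences), so height = 11 + 1 = 12

12


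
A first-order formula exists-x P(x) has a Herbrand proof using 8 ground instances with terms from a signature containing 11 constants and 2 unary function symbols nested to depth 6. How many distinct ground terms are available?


Herbrand terms by depth:
Depth 0: 11 constants
Depth 1: 22 new terms (running total: 33)
Depth 2: 44 new terms (running total: 77)
Depth 3: 88 new terms (running total: 165)
Depth 4: 176 new terms (running total: 341)
Depth 5: 352 new terms (running total: 693)
Depth 6: 704 new terms (running total: 1397)
Total distinct ground terms = 1397

1397


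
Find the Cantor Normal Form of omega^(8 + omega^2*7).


omega^(8 + omega^2*7):
In ordinal addition a term is absorbed by a following term of strictly larger exponent: 0 < 2, so 8 + omega^2*7 = omega^2*7.
omega raised to a CNF ordinal is a single CNF term: Result = omega^(omega^2*7)

omega^(omega^2*7)


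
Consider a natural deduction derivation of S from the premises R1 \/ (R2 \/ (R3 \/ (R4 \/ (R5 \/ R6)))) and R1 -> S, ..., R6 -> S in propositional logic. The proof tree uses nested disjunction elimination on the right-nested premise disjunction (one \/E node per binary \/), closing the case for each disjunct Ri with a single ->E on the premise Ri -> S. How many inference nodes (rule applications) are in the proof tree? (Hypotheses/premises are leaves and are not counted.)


The premise R1 \/ (R2 \/ (R3 \/ (R4 \/ (R5 \/ R6)))) contains 6 disjuncts, hence 5 binary \/ connectives.
- Each binary \/ is eliminated once: 5 \/E nodes.
- Each of the 6 cases Ri derives S by one ->E with Ri -> S: 6 ->E nodes.
Total = 5 + 6 = 11

11


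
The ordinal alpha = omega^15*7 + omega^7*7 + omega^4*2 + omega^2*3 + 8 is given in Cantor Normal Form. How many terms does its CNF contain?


CNF: omega^15*7 + omega^7*7 + omega^4*2 + omega^2*3 + 8
Count the summands separated by '+':
  term 1: omega^15*7
  term 2: omega^7*7
  term 3: omega^4*2
  term 4: omega^2*3
  term 5: 8
Total terms = 5

5


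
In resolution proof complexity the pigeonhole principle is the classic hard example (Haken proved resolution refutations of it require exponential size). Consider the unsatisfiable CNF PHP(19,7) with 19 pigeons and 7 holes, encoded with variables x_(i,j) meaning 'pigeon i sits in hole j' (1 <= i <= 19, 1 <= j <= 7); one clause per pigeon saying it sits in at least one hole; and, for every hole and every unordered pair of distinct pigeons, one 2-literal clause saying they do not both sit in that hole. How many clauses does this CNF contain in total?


PHP(19,7): 19 pigeons, 7 holes, 19*7 = 133 variables.
- pigeon clauses: one per pigeon -> 19 clauses
- hole clauses: 7 holes * C(19,2) = 7 * 171 -> 1197 clauses
Total clauses = 19 + 1197 = 1216

1216


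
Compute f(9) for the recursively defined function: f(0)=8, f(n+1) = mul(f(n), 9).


f(0) = 8
f(1) = mul(f(0), 9) = mul(8, 9) = 72
f(2) = mul(f(1), 9) = mul(72, 9) = 648
f(3) = mul(f(2), 9) = mul(648, 9) = 5832
f(4) = mul(f(3), 9) = mul(5832, 9) = 52488
f(5) = mul(f(4), 9) = mul(52488, 9) = 472392
f(6) = mul(f(5), 9) = mul(472392, 9) = 4251528
f(7) = mul(f(6), 9) = mul(4251528, 9) = 38263752
f(8) = mul(f(7), 9) = mul(38263752, 9) = 344373768
f(9) = mul(f(8), 9) = mul(344373768, 9) = 3099363912


3099363912


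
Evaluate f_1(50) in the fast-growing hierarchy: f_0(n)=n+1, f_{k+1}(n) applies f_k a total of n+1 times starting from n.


f_1(50) = f_0^51(50)
f_0 adds 1 each time, applied 51 times.
f_1(50) = 50 + 51 = 101

101


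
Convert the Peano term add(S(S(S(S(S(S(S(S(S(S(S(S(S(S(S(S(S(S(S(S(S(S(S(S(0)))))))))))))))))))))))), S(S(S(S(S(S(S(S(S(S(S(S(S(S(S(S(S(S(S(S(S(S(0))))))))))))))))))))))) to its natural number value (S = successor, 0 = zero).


add(S^24(0), S^22(0)):
S^24(0) = 24
S^22(0) = 22
24 + 22 = 46

46


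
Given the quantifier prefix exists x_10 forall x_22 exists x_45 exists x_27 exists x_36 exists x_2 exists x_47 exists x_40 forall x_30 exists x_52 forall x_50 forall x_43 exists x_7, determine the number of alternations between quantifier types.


Walk the prefix and count type changes:
  position 1: exists -> forall <-- alternation
  position 2: forall -> exists <-- alternation
  position 3: exists -> exists
  position 4: exists -> exists
  position 5: exists -> exists
  position 6: exists -> exists
  position 7: exists -> exists
  position 8: exists -> forall <-- alternation
  position 9: forall -> exists <-- alternation
  position 10: exists -> forall <-- alternation
  position 11: forall -> forall
  position 12: forall -> exists <-- alternation
Total alternations = 6

6


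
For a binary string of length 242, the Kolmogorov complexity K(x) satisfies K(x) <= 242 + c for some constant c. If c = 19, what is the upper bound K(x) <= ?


K(x) <= |x| + c = 242 + 19 = 261

261


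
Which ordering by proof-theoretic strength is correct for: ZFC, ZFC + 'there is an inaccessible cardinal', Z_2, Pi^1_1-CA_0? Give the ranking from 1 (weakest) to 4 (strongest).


Ordering by consistency strength:
1. Pi^1_1-CA_0
2. Z_2
3. ZFC
4. ZFC + 'there is an inaccessible cardinal'


ZFC=3, ZFC + 'there is an inaccessible cardinal'=4, Z_2=2, Pi^1_1-CA_0=1


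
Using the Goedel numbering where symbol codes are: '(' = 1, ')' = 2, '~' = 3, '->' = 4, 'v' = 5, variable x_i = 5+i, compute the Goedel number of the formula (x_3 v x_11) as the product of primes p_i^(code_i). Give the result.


Formula: (x_3 v x_11)
Symbol codes: [1, 8, 5, 16, 2]
Primes: [2, 3, 5, 7, 11]
p_1^1 = 2^1 = 2
p_2^8 = 3^8 = 6561
p_3^5 = 5^5 = 3125
p_4^16 = 7^16 = 33232930569601
p_5^2 = 11^2 = 121
Product = 164893700959533821756250

164893700959533821756250


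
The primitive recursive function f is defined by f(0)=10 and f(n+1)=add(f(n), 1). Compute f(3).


f(0) = 10
f(1) = add(f(0), 1) = add(10, 1) = 11
f(2) = add(f(1), 1) = add(11, 1) = 12
f(3) = add(f(2), 1) = add(12, 1) = 13


13


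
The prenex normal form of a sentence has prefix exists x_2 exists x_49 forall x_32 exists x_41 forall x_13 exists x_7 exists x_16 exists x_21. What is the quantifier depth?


Quantifier prefix has 8 quantifier symbols.
Quantifier depth = 8

8


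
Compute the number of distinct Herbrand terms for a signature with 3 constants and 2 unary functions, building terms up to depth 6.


Herbrand terms by depth:
Depth 0: 3 constants
Depth 1: 6 new terms (running total: 9)
Depth 2: 12 new terms (running total: 21)
Depth 3: 24 new terms (running total: 45)
Depth 4: 48 new terms (running total: 93)
Depth 5: 96 new terms (running total: 189)
Depth 6: 192 new terms (running total: 381)
Total distinct ground terms = 381

381


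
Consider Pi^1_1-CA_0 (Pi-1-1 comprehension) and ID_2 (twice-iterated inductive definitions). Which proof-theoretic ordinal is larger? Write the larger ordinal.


Proof-theoretic ordinal of Pi^1_1-CA_0 (Pi-1-1 comprehension): psi_0(Omega_omega)
Proof-theoretic ordinal of ID_2 (twice-iterated inductive definitions): psi_0(epsilon_{Omega_2+1})
Comparing: psi_0(epsilon_{Omega_2+1}) < psi_0(Omega_omega).
The larger ordinal is psi_0(Omega_omega) (from Pi^1_1-CA_0 (Pi-1-1 comprehension)).

psi_0(Omega_omega)


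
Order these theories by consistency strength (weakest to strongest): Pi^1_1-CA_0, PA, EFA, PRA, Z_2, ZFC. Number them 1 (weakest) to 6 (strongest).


Ordering by consistency strength:
1. EFA
2. PRA
3. PA
4. Pi^1_1-CA_0
5. Z_2
6. ZFC


Pi^1_1-CA_0=4, PA=3, EFA=1, PRA=2, Z_2=5, ZFC=6


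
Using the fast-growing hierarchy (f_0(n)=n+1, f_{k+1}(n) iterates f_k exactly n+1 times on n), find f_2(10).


f_2(10) = f_1^11(10)
f_1(m) = 2m + 1.
Iterating: f_1^k(n) = 2^k*(n+1) - 1.
f_2(10) = 2^11*(10+1) - 1 = 2048*11 - 1 = 22527

22527


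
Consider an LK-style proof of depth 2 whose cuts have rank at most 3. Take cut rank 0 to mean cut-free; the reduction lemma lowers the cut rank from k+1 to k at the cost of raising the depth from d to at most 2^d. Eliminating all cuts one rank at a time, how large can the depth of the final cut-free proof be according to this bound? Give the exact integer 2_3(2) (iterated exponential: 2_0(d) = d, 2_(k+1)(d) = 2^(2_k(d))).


Each rank reduction sends depth d to at most 2^d; cut rank r needs r reductions.
2_0(2) = 2
2_1(2) = 2^2 = 4
2_2(2) = 2^4 = 16
2_3(2) = 2^16 = 65536
Cut-free depth bound = 65536

65536


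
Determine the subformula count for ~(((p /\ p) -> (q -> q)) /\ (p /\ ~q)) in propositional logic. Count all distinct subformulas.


Formula: ~(((p /\ p) -> (q -> q)) /\ (p /\ ~q))
Subformulas found:
  1. q
  2. p
  3. ~q
  4. (q -> q)
  5. (p /\ p)
  6. (p /\ ~q)
  7. ((p /\ p) -> (q -> q))
  8. (((p /\ p) -> (q -> q)) /\ (p /\ ~q))
  9. ~(((p /\ p) -> (q -> q)) /\ (p /\ ~q))
Total distinct subformulas = 9

9


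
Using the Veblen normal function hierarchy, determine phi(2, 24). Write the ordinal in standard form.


phi(2, 24):
phi(2, beta) = zeta_beta (the beta-th zeta number, fixed point of epsilon).
phi(2, 24) = zeta_24

zeta_24


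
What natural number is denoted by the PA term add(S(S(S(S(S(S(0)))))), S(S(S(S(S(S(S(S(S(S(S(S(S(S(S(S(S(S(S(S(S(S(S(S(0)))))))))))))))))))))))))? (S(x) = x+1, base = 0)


add(S^6(0), S^24(0)):
S^6(0) = 6
S^24(0) = 24
6 + 24 = 30

30


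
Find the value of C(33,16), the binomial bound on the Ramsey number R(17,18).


R(17,18) <= C(17+18-2, 17-1) = C(33, 16)
C(33, 16) = 33! / (16! * 17!)
= 1166803110

1166803110


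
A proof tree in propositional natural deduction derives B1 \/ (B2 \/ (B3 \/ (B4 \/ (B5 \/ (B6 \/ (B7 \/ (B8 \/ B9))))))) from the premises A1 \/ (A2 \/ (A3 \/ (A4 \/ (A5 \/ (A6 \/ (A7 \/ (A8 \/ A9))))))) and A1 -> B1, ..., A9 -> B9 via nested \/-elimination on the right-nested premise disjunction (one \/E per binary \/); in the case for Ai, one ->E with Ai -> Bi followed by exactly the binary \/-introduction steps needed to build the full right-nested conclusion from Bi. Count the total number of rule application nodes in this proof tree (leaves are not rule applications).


Constructive dilemma with 9 branches, all disjunctions right-nested:
- \/E: the premise has 8 binary \/, each eliminated once: 8 nodes.
- ->E: one per case (Ai with Ai -> Bi gives Bi): 9 nodes.
- \/I: in case i < n, Bi needs 1 step to form Bi \/ (B(i+1) \/ ...) and then i-1 steps to prepend B(i-1), ..., B1, i.e. i steps; in case i = n, B9 needs 8 prepend steps.
  \/I total = (1 + 2 + ... + 8) + 8 = 36 + 8 = 44 nodes.
Total = 8 + 9 + 44 = 61

61


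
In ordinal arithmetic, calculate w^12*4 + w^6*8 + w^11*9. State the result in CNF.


Ordinal addition (w^12*4 + w^6*8) + w^11*9:
alpha's leading term has exponent 12 > beta's exponent 11, so it survives.
alpha's tail term has exponent 6 < beta's exponent 11, so it is absorbed by beta.
In ordinal addition, any term followed by a strictly larger-exponent term is absorbed.
Result = w^12*4 + w^11*9

w^12*4 + w^11*9


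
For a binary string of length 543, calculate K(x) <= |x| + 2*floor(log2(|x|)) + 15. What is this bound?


floor(log2(543)) = 9
2 * 9 = 18
K(x) <= 543 + 18 + 15 = 576

576


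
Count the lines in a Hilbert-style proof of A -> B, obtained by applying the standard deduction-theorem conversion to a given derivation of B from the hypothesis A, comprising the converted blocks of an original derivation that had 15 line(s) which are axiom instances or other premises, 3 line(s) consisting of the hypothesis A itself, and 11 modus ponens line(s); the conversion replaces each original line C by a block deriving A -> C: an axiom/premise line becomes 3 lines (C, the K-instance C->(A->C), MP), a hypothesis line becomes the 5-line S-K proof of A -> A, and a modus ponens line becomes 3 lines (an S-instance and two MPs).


Deduction-theorem conversion, block by block:
- 15 axiom/premise lines -> 3 lines each = 45
- 3 hypothesis lines -> 5 lines each (identity proof A->A) = 15
- 11 MP lines -> 3 lines each (S-instance, MP, MP) = 33
Total = 45 + 15 + 33 = 93 lines.

93


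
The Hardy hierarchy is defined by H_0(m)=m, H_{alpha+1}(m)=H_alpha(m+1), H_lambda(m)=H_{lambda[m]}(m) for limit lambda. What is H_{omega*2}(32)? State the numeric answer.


H_{omega*2}(32):
For the Hardy hierarchy, H_{omega*k}(n) = 2^k * n.
2^2 = 4.
4 * 32 = 128

128


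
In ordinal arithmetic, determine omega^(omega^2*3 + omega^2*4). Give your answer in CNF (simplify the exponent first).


omega^(omega^2*3 + omega^2*4):
Both terms of the exponent have the same exponent 2, so they merge: omega^2*3 + omega^2*4 = omega^2*(3+4) = omega^2*7.
omega raised to a CNF ordinal is a single CNF term: Result = omega^(omega^2*7)

omega^(omega^2*7)


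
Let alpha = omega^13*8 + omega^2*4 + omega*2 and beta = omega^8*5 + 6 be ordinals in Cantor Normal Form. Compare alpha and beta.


Compare term by term from highest exponent:
alpha = omega^13*8 + omega^2*4 + omega*2
beta = omega^8*5 + 6
Term 1: alpha has omega^13*8, beta has omega^8*5
Term 2: alpha has omega^2*4, beta has omega^0*6
Term 3: alpha has omega^1*2, beta has omega^0*0
Result: alpha > beta

alpha > beta


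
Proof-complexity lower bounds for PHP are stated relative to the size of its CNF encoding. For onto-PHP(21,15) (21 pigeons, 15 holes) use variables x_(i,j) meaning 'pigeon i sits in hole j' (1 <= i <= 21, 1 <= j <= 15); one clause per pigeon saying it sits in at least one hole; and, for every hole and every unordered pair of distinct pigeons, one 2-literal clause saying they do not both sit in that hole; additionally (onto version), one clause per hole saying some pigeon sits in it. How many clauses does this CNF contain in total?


onto-PHP(21,15): 21 pigeons, 15 holes, 21*15 = 315 variables.
- pigeon clauses: one per pigeon -> 21 clauses
- hole clauses: 15 holes * C(21,2) = 15 * 210 -> 3150 clauses
- onto clauses: one per hole -> 15 clauses
Total clauses = 21 + 3150 + 15 = 3186

3186


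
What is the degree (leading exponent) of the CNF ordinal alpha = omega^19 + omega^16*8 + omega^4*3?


CNF: omega^19 + omega^16*8 + omega^4*3
The leading term is omega^19, which has exponent 19.

19


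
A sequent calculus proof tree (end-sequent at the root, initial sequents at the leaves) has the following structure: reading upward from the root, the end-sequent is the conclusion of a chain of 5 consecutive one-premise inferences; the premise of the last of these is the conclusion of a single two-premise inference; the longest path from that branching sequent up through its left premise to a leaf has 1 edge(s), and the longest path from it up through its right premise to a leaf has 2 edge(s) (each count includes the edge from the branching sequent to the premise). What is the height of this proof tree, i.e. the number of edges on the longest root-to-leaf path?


Longest path through the left premise: 1 edges (measured from the branching sequent)
Longest path through the right premise: 2 edges
Height of the subtree rooted at the branching sequent: max(1, 2) = 2
The branching sequent sits 5 edges above the root (the chain of one-premise inferences), so height = 2 + 5 = 7

7


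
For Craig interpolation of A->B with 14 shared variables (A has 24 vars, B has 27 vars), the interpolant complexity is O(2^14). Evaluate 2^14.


Shared atoms = 14
Craig interpolant size bound = 2^14
= 16384

16384


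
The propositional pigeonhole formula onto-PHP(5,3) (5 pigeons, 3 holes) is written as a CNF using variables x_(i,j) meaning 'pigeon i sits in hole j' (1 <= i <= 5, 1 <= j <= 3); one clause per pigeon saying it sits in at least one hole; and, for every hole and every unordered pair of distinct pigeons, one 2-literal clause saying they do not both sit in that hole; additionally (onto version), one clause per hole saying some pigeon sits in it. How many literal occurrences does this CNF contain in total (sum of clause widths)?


onto-PHP(5,3): 5 pigeons, 3 holes, 5*3 = 15 variables.
- pigeon clauses: one per pigeon -> 5 clauses of width 3 -> 15 literals
- hole clauses: 3 holes * C(5,2) = 3 * 10 -> 30 clauses of width 2 -> 60 literals
- onto clauses: one per hole -> 3 clauses of width 5 -> 15 literals
Total literal occurrences = 15 + 60 + 15 = 90

90
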